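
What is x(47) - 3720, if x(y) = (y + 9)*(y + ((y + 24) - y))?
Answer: 256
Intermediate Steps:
x(y) = (9 + y)*(24 + y) (x(y) = (9 + y)*(y + ((24 + y) - y)) = (9 + y)*(y + 24) = (9 + y)*(24 + y))
x(47) - 3720 = (216 + 47**2 + 33*47) - 3720 = (216 + 2209 + 1551) - 3720 = 3976 - 3720 = 256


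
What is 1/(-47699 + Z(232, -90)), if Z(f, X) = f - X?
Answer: -1/47377 ≈ -2.1107e-5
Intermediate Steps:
1/(-47699 + Z(232, -90)) = 1/(-47699 + (232 - 1*(-90))) = 1/(-47699 + (232 + 90)) = 1/(-47699 + 322) = 1/(-47377) = -1/47377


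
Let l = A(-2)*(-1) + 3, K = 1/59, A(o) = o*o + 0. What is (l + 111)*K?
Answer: 110/59 ≈ 1.8644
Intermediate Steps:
A(o) = o² (A(o) = o² + 0 = o²)
K = 1/59 ≈ 0.016949
l = -1 (l = (-2)²*(-1) + 3 = 4*(-1) + 3 = -4 + 3 = -1)
(l + 111)*K = (-1 + 111)*(1/59) = 110*(1/59) = 110/59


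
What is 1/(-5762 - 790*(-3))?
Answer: -1/3392 ≈ -0.00029481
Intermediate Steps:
1/(-5762 - 790*(-3)) = 1/(-5762 + 2370) = 1/(-3392) = -1/3392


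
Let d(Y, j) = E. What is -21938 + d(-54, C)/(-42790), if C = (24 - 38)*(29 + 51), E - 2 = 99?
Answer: -938727121/42790 ≈ -21938.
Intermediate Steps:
E = 101 (E = 2 + 99 = 101)
C = -1120 (C = -14*80 = -1120)
d(Y, j) = 101
-21938 + d(-54, C)/(-42790) = -21938 + 101/(-42790) = -21938 + 101*(-1/42790) = -21938 - 101/42790 = -938727121/42790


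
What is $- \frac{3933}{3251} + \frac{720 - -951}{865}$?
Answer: $\frac{2030376}{2812115} \approx 0.72201$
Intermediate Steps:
$- \frac{3933}{3251} + \frac{720 - -951}{865} = \left(-3933\right) \frac{1}{3251} + \left(720 + 951\right) \frac{1}{865} = - \frac{3933}{3251} + 1671 \cdot \frac{1}{865} = - \frac{3933}{3251} + \frac{1671}{865} = \frac{2030376}{2812115}$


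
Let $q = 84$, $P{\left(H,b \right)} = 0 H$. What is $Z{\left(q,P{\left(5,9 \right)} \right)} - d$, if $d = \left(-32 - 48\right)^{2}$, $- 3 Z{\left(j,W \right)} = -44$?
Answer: $- \frac{19156}{3} \approx -6385.3$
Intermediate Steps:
$P{\left(H,b \right)} = 0$
$Z{\left(j,W \right)} = \frac{44}{3}$ ($Z{\left(j,W \right)} = \left(- \frac{1}{3}\right) \left(-44\right) = \frac{44}{3}$)
$d = 6400$ ($d = \left(-80\right)^{2} = 6400$)
$Z{\left(q,P{\left(5,9 \right)} \right)} - d = \frac{44}{3} - 6400 = - \frac{19156}{3}$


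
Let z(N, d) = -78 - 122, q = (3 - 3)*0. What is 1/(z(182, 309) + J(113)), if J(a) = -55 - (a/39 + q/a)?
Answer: -39/10058 ≈ -0.0038775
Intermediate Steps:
q = 0 (q = 0*0 = 0)
z(N, d) = -200
J(a) = -55 - a/39 (J(a) = -55 - (a/39 + 0/a) = -55 - (a*(1/39) + 0) = -55 - (a/39 + 0) = -55 - a/39)
1/(z(182, 309) + J(113)) = 1/(-200 + (-55 - 1/39*113)) = 1/(-200 + (-55 - 113/39)) = 1/(-200 - 2258/39) = 1/(-10058/39) = -39/10058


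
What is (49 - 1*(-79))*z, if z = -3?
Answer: -384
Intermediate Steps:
(49 - 1*(-79))*z = (49 - 1*(-79))*(-3) = (49 + 79)*(-3) = 128*(-3) = -384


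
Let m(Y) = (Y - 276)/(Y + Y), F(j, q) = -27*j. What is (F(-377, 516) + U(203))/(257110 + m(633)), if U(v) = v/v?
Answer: 4295960/108500539 ≈ 0.039594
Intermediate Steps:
U(v) = 1
m(Y) = (-276 + Y)/(2*Y) (m(Y) = (-276 + Y)/((2*Y)) = (-276 + Y)*(1/(2*Y)) = (-276 + Y)/(2*Y))
(F(-377, 516) + U(203))/(257110 + m(633)) = (-27*(-377) + 1)/(257110 + (½)*(-276 + 633)/633) = (10179 + 1)/(257110 + (½)*(1/633)*357) = 10180/(257110 + 119/422) = 10180/(108500539/422) = 10180*(422/108500539) = 4295960/108500539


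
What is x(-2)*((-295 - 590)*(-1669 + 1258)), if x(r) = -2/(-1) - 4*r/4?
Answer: 1454940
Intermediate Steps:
x(r) = 2 - r (x(r) = -2*(-1) - r = 2 - r)
x(-2)*((-295 - 590)*(-1669 + 1258)) = (2 - 1*(-2))*((-295 - 590)*(-1669 + 1258)) = (2 + 2)*(-885*(-411)) = 4*363735 = 1454940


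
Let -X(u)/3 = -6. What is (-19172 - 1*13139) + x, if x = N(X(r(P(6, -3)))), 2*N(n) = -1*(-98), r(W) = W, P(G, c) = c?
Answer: -32262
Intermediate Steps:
X(u) = 18 (X(u) = -3*(-6) = 18)
N(n) = 49 (N(n) = (-1*(-98))/2 = (½)*98 = 49)
x = 49
(-19172 - 1*13139) + x = (-19172 - 1*13139) + 49 = (-19172 - 13139) + 49 = -32311 + 49 = -32262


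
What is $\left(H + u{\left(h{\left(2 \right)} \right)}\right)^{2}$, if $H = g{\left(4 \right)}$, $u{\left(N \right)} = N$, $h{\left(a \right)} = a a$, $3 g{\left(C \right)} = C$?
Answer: $\frac{256}{9} \approx 28.444$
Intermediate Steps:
$g{\left(C \right)} = \frac{C}{3}$
$h{\left(a \right)} = a^{2}$
$H = \frac{4}{3}$ ($H = \frac{1}{3} \cdot 4 = \frac{4}{3} \approx 1.3333$)
$\left(H + u{\left(h{\left(2 \right)} \right)}\right)^{2} = \left(\frac{4}{3} + 2^{2}\right)^{2} = \left(\frac{4}{3} + 4\right)^{2} = \left(\frac{16}{3}\right)^{2} = \frac{256}{9}$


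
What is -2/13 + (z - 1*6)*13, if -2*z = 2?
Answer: -1185/13 ≈ -91.154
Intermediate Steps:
z = -1 (z = -½*2 = -1)
-2/13 + (z - 1*6)*13 = -2/13 + (-1 - 1*6)*13 = -2*1/13 + (-1 - 6)*13 = -2/13 - 7*13 = -2/13 - 91 = -1185/13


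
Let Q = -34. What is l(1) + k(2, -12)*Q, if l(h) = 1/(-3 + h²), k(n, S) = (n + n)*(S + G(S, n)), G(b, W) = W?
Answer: 2719/2 ≈ 1359.5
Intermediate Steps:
k(n, S) = 2*n*(S + n) (k(n, S) = (n + n)*(S + n) = (2*n)*(S + n) = 2*n*(S + n))
l(1) + k(2, -12)*Q = 1/(-3 + 1²) + (2*2*(-12 + 2))*(-34) = 1/(-3 + 1) + (2*2*(-10))*(-34) = 1/(-2) - 40*(-34) = -½ + 1360 = 2719/2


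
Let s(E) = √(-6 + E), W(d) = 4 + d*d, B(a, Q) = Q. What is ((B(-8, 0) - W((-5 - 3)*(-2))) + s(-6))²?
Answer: 67588 - 1040*I*√3 ≈ 67588.0 - 1801.3*I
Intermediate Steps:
W(d) = 4 + d²
((B(-8, 0) - W((-5 - 3)*(-2))) + s(-6))² = ((0 - (4 + ((-5 - 3)*(-2))²)) + √(-6 - 6))² = ((0 - (4 + (-8*(-2))²)) + √(-12))² = ((0 - (4 + 16²)) + 2*I*√3)² = ((0 - (4 + 256)) + 2*I*√3)² = ((0 - 1*260) + 2*I*√3)² = ((0 - 260) + 2*I*√3)² = (-260 + 2*I*√3)²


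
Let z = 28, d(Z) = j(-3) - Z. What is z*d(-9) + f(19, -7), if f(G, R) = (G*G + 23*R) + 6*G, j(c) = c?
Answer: 482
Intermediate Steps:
f(G, R) = G² + 6*G + 23*R (f(G, R) = (G² + 23*R) + 6*G = G² + 6*G + 23*R)
d(Z) = -3 - Z
z*d(-9) + f(19, -7) = 28*(-3 - 1*(-9)) + (19² + 6*19 + 23*(-7)) = 28*(-3 + 9) + (361 + 114 - 161) = 28*6 + 314 = 168 + 314 = 482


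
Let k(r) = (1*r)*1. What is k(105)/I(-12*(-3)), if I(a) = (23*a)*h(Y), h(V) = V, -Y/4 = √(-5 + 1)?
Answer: 35*I/2208 ≈ 0.015851*I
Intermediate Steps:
Y = -8*I (Y = -4*√(-5 + 1) = -8*I ≈ -8.0*I)
I(a) = -184*I*a (I(a) = (23*a)*(-8*I) = -184*I*a)
k(r) = r (k(r) = r*1 = r)
k(105)/I(-12*(-3)) = 105/((-184*I*(-12*(-3)))) = 105/((-184*I*36)) = 105/((-6624*I)) = 105*(I/6624) = 35*I/2208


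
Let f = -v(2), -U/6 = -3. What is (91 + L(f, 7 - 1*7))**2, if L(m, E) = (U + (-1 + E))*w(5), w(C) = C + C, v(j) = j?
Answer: 68121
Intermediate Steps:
U = 18 (U = -6*(-3) = 18)
w(C) = 2*C
f = -2 (f = -1*2 = -2)
L(m, E) = 170 + 10*E (L(m, E) = (18 + (-1 + E))*(2*5) = (17 + E)*10 = 170 + 10*E)
(91 + L(f, 7 - 1*7))**2 = (91 + (170 + 10*(7 - 1*7)))**2 = (91 + (170 + 10*(7 - 7)))**2 = (91 + (170 + 10*0))**2 = (91 + (170 + 0))**2 = (91 + 170)**2 = 261**2 = 68121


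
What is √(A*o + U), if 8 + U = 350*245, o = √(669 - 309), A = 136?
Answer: √(85742 + 816*√10) ≈ 297.19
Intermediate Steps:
o = 6*√10 (o = √360 = 6*√10 ≈ 18.974)
U = 85742 (U = -8 + 350*245 = -8 + 85750 = 85742)
√(A*o + U) = √(136*(6*√10) + 85742) = √(816*√10 + 85742) = √(85742 + 816*√10)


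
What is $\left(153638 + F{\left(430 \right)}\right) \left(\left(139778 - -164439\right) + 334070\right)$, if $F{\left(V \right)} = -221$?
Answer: $97924076679$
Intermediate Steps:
$\left(153638 + F{\left(430 \right)}\right) \left(\left(139778 - -164439\right) + 334070\right) = \left(153638 - 221\right) \left(\left(139778 - -164439\right) + 334070\right) = 153417 \left(\left(139778 + 164439\right) + 334070\right) = 153417 \left(304217 + 334070\right) = 153417 \cdot 638287 = 97924076679$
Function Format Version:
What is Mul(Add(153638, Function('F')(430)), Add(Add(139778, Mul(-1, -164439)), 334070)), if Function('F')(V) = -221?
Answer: 97924076679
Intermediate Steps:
Mul(Add(153638, Function('F')(430)), Add(Add(139778, Mul(-1, -164439)), 334070)) = Mul(Add(153638, -221), Add(Add(139778, Mul(-1, -164439)), 334070)) = Mul(153417, Add(Add(139778, 164439), 334070)) = Mul(153417, Add(304217, 334070)) = Mul(153417, 638287) = 97924076679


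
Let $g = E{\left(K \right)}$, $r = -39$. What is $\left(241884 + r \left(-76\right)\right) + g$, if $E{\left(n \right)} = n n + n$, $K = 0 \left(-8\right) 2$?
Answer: $244848$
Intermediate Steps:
$K = 0$ ($K = 0 \cdot 2 = 0$)
$E{\left(n \right)} = n + n^{2}$ ($E{\left(n \right)} = n^{2} + n = n + n^{2}$)
$g = 0$ ($g = 0 \left(1 + 0\right) = 0 \cdot 1 = 0$)
$\left(241884 + r \left(-76\right)\right) + g = \left(241884 - -2964\right) + 0 = \left(241884 + 2964\right) + 0 = 244848 + 0 = 244848$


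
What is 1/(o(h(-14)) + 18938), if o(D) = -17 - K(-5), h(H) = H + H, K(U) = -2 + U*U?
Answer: 1/18898 ≈ 5.2916e-5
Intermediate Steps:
K(U) = -2 + U²
h(H) = 2*H
o(D) = -40 (o(D) = -17 - (-2 + (-5)²) = -17 - (-2 + 25) = -17 - 1*23 = -17 - 23 = -40)
1/(o(h(-14)) + 18938) = 1/(-40 + 18938) = 1/18898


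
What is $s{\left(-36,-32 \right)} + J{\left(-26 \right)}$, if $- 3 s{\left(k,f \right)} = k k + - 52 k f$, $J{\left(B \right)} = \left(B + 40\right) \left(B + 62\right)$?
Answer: $20040$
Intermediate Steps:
$J{\left(B \right)} = \left(40 + B\right) \left(62 + B\right)$
$s{\left(k,f \right)} = - \frac{k^{2}}{3} + \frac{52 f k}{3}$ ($s{\left(k,f \right)} = - \frac{k k + - 52 k f}{3} = - \frac{k^{2} - 52 f k}{3} = - \frac{k^{2}}{3} + \frac{52 f k}{3}$)
$s{\left(-36,-32 \right)} + J{\left(-26 \right)} = \frac{1}{3} \left(-36\right) \left(\left(-1\right) \left(-36\right) + 52 \left(-32\right)\right) + \left(2480 + \left(-26\right)^{2} + 102 \left(-26\right)\right) = \frac{1}{3} \left(-36\right) \left(36 - 1664\right) + \left(2480 + 676 - 2652\right) = \frac{1}{3} \left(-36\right) \left(-1628\right) + 504 = 19536 + 504 = 20040$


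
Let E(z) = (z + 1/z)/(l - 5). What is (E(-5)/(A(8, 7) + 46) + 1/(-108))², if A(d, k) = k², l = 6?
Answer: 10778089/2631690000 ≈ 0.0040955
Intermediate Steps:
E(z) = z + 1/z (E(z) = (z + 1/z)/(6 - 5) = (z + 1/z)/1 = (z + 1/z)*1 = z + 1/z)
(E(-5)/(A(8, 7) + 46) + 1/(-108))² = ((-5 + 1/(-5))/(7² + 46) + 1/(-108))² = ((-5 - ⅕)/(49 + 46) - 1/108)² = (-26/5/95 - 1/108)² = ((1/95)*(-26/5) - 1/108)² = (-26/475 - 1/108)² = (-3283/51300)² = 10778089/2631690000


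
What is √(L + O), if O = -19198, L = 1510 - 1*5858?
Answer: I*√23546 ≈ 153.45*I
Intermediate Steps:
L = -4348 (L = 1510 - 5858 = -4348)
√(L + O) = √(-4348 - 19198) = √(-23546) = I*√23546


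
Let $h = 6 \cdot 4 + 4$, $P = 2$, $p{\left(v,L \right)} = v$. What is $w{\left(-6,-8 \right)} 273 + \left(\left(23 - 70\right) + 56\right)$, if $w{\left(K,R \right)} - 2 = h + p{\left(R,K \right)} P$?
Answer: $3831$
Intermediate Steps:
$h = 28$ ($h = 24 + 4 = 28$)
$w{\left(K,R \right)} = 30 + 2 R$ ($w{\left(K,R \right)} = 2 + \left(28 + R 2\right) = 2 + \left(28 + 2 R\right) = 30 + 2 R$)
$w{\left(-6,-8 \right)} 273 + \left(\left(23 - 70\right) + 56\right) = \left(30 + 2 \left(-8\right)\right) 273 + \left(\left(23 - 70\right) + 56\right) = \left(30 - 16\right) 273 + \left(-47 + 56\right) = 14 \cdot 273 + 9 = 3822 + 9 = 3831$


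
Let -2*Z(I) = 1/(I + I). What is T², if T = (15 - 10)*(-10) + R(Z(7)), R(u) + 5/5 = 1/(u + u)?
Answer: 4225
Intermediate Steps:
Z(I) = -1/(4*I) (Z(I) = -1/(2*(I + I)) = -1/(2*I)/2 = -1/(4*I))
R(u) = -1 + 1/(2*u) (R(u) = -1 + 1/(u + u) = -1 + 1/(2*u))
T = -65 (T = (15 - 10)*(-10) + (½ - (-1)/(4*7))/((-¼/7)) = 5*(-10) + (½ - (-1)/(4*7))/((-¼*⅐)) = -50 + (½ - 1*(-1/28))/(-1/28) = -50 - 28*(½ + 1/28) = -50 - 28*15/28 = -50 - 15 = -65)
T² = (-65)² = 4225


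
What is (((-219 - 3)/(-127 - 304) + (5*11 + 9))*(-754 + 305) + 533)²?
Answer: 150189216239241/185761 ≈ 8.0851e+8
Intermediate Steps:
(((-219 - 3)/(-127 - 304) + (5*11 + 9))*(-754 + 305) + 533)² = ((-222/(-431) + (55 + 9))*(-449) + 533)² = ((-222*(-1/431) + 64)*(-449) + 533)² = ((222/431 + 64)*(-449) + 533)² = ((27806/431)*(-449) + 533)² = (-12484894/431 + 533)² = (-12255171/431)² = 150189216239241/185761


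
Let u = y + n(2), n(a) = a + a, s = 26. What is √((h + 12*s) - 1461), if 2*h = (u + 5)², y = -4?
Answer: I*√4546/2 ≈ 33.712*I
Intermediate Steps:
n(a) = 2*a
u = 0 (u = -4 + 2*2 = -4 + 4 = 0)
h = 25/2 (h = (0 + 5)²/2 = (½)*5² = (½)*25 = 25/2 ≈ 12.500)
√((h + 12*s) - 1461) = √((25/2 + 12*26) - 1461) = √((25/2 + 312) - 1461) = √(649/2 - 1461) = √(-2273/2) = I*√4546/2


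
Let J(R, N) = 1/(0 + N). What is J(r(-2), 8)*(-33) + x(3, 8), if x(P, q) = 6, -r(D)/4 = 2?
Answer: 15/8 ≈ 1.8750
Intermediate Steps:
r(D) = -8 (r(D) = -4*2 = -8)
J(R, N) = 1/N
J(r(-2), 8)*(-33) + x(3, 8) = -33/8 + 6 = 15/8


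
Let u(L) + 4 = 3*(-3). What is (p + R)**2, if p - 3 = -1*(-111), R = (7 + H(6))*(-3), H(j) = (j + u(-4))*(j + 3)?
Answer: 79524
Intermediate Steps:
u(L) = -13 (u(L) = -4 + 3*(-3) = -4 - 9 = -13)
H(j) = (-13 + j)*(3 + j) (H(j) = (j - 13)*(j + 3) = (-13 + j)*(3 + j))
R = 168 (R = (7 + (-39 + 6**2 - 10*6))*(-3) = (7 + (-39 + 36 - 60))*(-3) = (7 - 63)*(-3) = -56*(-3) = 168)
p = 114 (p = 3 - 1*(-111) = 3 + 111 = 114)
(p + R)**2 = (114 + 168)**2 = 282**2 = 79524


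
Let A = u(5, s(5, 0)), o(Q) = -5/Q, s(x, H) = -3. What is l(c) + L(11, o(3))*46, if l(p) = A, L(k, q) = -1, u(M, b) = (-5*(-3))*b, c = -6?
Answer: -91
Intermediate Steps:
u(M, b) = 15*b
A = -45 (A = 15*(-3) = -45)
l(p) = -45
l(c) + L(11, o(3))*46 = -45 - 1*46 = -45 - 46 = -91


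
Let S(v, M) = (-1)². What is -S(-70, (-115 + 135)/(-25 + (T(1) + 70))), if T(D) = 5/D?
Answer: -1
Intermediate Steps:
S(v, M) = 1
-S(-70, (-115 + 135)/(-25 + (T(1) + 70))) = -1*1 = -1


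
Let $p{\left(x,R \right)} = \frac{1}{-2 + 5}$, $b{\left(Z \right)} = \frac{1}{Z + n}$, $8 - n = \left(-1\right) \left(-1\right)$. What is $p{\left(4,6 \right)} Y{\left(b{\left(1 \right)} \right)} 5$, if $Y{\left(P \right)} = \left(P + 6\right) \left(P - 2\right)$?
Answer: $- \frac{1225}{64} \approx -19.141$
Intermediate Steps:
$n = 7$ ($n = 8 - \left(-1\right) \left(-1\right) = 8 - 1 = 7$)
$b{\left(Z \right)} = \frac{1}{7 + Z}$ ($b{\left(Z \right)} = \frac{1}{Z + 7} = \frac{1}{7 + Z}$)
$p{\left(x,R \right)} = \frac{1}{3}$
$Y{\left(P \right)} = \left(-2 + P\right) \left(6 + P\right)$ ($Y{\left(P \right)} = \left(6 + P\right) \left(-2 + P\right) = \left(-2 + P\right) \left(6 + P\right)$)
$p{\left(4,6 \right)} Y{\left(b{\left(1 \right)} \right)} 5 = \frac{-12 + \left(\frac{1}{7 + 1}\right)^{2} + \frac{4}{7 + 1}}{3} \cdot 5 = \frac{-12 + \left(\frac{1}{8}\right)^{2} + \frac{4}{8}}{3} \cdot 5 = \frac{-12 + \left(\frac{1}{8}\right)^{2} + 4 \cdot \frac{1}{8}}{3} \cdot 5 = \frac{-12 + \frac{1}{64} + \frac{1}{2}}{3} \cdot 5 = \frac{1}{3} \left(- \frac{735}{64}\right) 5 = \left(- \frac{245}{64}\right) 5 = - \frac{1225}{64}$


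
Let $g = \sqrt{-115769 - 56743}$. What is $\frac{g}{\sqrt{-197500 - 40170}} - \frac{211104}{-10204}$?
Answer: $\frac{52776}{2551} + \frac{12 \sqrt{71182165}}{118835} \approx 21.54$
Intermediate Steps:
$g = 12 i \sqrt{1198}$ ($g = \sqrt{-172512} = 12 i \sqrt{1198} \approx 415.35 i$)
$\frac{g}{\sqrt{-197500 - 40170}} - \frac{211104}{-10204} = \frac{12 i \sqrt{1198}}{\sqrt{-197500 - 40170}} - \frac{211104}{-10204} = \frac{12 i \sqrt{1198}}{\sqrt{-237670}} - - \frac{52776}{2551} = \frac{12 i \sqrt{1198}}{i \sqrt{237670}} + \frac{52776}{2551} = 12 i \sqrt{1198} \left(- \frac{i \sqrt{237670}}{237670}\right) + \frac{52776}{2551} = \frac{12 \sqrt{71182165}}{118835} + \frac{52776}{2551} = \frac{52776}{2551} + \frac{12 \sqrt{71182165}}{118835}$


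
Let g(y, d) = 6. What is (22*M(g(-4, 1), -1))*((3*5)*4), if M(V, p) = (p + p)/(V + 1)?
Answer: -2640/7 ≈ -377.14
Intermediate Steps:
M(V, p) = 2*p/(1 + V) (M(V, p) = (2*p)/(1 + V) = 2*p/(1 + V))
(22*M(g(-4, 1), -1))*((3*5)*4) = (22*(2*(-1)/(1 + 6)))*((3*5)*4) = (22*(2*(-1)/7))*(15*4) = (22*(2*(-1)*(⅐)))*60 = (22*(-2/7))*60 = -44/7*60 = -2640/7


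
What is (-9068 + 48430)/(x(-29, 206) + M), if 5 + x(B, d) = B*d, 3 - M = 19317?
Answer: -39362/25293 ≈ -1.5562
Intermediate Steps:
M = -19314 (M = 3 - 1*19317 = 3 - 19317 = -19314)
x(B, d) = -5 + B*d
(-9068 + 48430)/(x(-29, 206) + M) = (-9068 + 48430)/((-5 - 29*206) - 19314) = 39362/((-5 - 5974) - 19314) = 39362/(-5979 - 19314) = 39362/(-25293) = 39362*(-1/25293) = -39362/25293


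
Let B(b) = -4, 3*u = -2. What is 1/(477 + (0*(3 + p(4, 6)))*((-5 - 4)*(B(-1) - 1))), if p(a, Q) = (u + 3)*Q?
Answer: 1/477 ≈ 0.0020964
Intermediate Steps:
u = -⅔ (u = (⅓)*(-2) = -⅔ ≈ -0.66667)
p(a, Q) = 7*Q/3 (p(a, Q) = (-⅔ + 3)*Q = 7*Q/3)
1/(477 + (0*(3 + p(4, 6)))*((-5 - 4)*(B(-1) - 1))) = 1/(477 + (0*(3 + (7/3)*6))*((-5 - 4)*(-4 - 1))) = 1/(477 + (0*(3 + 14))*(-9*(-5))) = 1/(477 + (0*17)*45) = 1/(477 + 0*45) = 1/(477 + 0) = 1/477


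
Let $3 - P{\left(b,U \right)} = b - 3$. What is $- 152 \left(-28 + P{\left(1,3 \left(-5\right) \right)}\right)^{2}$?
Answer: $-80408$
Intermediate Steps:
$P{\left(b,U \right)} = 6 - b$ ($P{\left(b,U \right)} = 3 - \left(b - 3\right) = 3 - \left(-3 + b\right) = 6 - b$)
$- 152 \left(-28 + P{\left(1,3 \left(-5\right) \right)}\right)^{2} = - 152 \left(-28 + \left(6 - 1\right)\right)^{2} = - 152 \left(-28 + 5\right)^{2} = - 152 \left(-23\right)^{2} = \left(-152\right) 529 = -80408$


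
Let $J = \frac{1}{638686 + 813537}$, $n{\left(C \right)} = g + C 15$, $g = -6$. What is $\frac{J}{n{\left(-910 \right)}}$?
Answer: $- \frac{1}{19831557288} \approx -5.0425 \cdot 10^{-11}$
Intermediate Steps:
$n{\left(C \right)} = -6 + 15 C$ ($n{\left(C \right)} = -6 + C 15 = -6 + 15 C$)
$J = \frac{1}{1452223} \approx 6.886 \cdot 10^{-7}$
$\frac{J}{n{\left(-910 \right)}} = \frac{1}{1452223 \left(-6 + 15 \left(-910\right)\right)} = \frac{1}{1452223 \left(-6 - 13650\right)} = \frac{1}{1452223 \left(-13656\right)} = \frac{1}{1452223} \left(- \frac{1}{13656}\right) = - \frac{1}{19831557288}$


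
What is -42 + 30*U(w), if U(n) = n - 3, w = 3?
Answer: -42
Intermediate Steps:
U(n) = -3 + n
-42 + 30*U(w) = -42 + 30*(-3 + 3) = -42 + 30*0 = -42 + 0 = -42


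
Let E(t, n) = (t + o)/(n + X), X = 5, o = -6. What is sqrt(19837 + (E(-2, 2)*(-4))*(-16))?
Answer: sqrt(968429)/7 ≈ 140.58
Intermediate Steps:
E(t, n) = (-6 + t)/(5 + n) (E(t, n) = (t - 6)/(n + 5) = (-6 + t)/(5 + n))
sqrt(19837 + (E(-2, 2)*(-4))*(-16)) = sqrt(19837 + (((-6 - 2)/(5 + 2))*(-4))*(-16)) = sqrt(19837 + ((-8/7)*(-4))*(-16)) = sqrt(19837 + (((1/7)*(-8))*(-4))*(-16)) = sqrt(19837 - 8/7*(-4)*(-16)) = sqrt(19837 + (32/7)*(-16)) = sqrt(19837 - 512/7) = sqrt(138347/7) = sqrt(968429)/7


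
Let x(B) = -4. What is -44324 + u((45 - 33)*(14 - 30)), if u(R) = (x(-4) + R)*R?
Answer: -6692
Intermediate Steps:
u(R) = R*(-4 + R) (u(R) = (-4 + R)*R = R*(-4 + R))
-44324 + u((45 - 33)*(14 - 30)) = -44324 + ((45 - 33)*(14 - 30))*(-4 + (45 - 33)*(14 - 30)) = -44324 + (12*(-16))*(-4 + 12*(-16)) = -44324 - 192*(-4 - 192) = -44324 - 192*(-196) = -44324 + 37632 = -6692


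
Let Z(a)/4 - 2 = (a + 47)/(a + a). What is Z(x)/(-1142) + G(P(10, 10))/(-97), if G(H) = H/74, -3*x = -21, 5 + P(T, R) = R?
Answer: -608581/28690466 ≈ -0.021212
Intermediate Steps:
P(T, R) = -5 + R
x = 7 (x = -⅓*(-21) = 7)
G(H) = H/74 (G(H) = H*(1/74) = H/74)
Z(a) = 8 + 2*(47 + a)/a (Z(a) = 8 + 4*((a + 47)/(a + a)) = 8 + 4*((47 + a)/((2*a))) = 8 + 4*((47 + a)*(1/(2*a))) = 8 + 4*((47 + a)/(2*a)) = 8 + 2*(47 + a)/a)
Z(x)/(-1142) + G(P(10, 10))/(-97) = (10 + 94/7)/(-1142) + ((-5 + 10)/74)/(-97) = (10 + 94*(⅐))*(-1/1142) + ((1/74)*5)*(-1/97) = (10 + 94/7)*(-1/1142) + (5/74)*(-1/97) = (164/7)*(-1/1142) - 5/7178 = -82/3997 - 5/7178 = -608581/28690466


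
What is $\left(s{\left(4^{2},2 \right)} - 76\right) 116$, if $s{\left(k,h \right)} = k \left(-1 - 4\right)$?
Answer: $-18096$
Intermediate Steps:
$s{\left(k,h \right)} = - 5 k$ ($s{\left(k,h \right)} = k \left(-5\right) = - 5 k$)
$\left(s{\left(4^{2},2 \right)} - 76\right) 116 = \left(- 5 \cdot 4^{2} - 76\right) 116 = \left(\left(-5\right) 16 - 76\right) 116 = \left(-80 - 76\right) 116 = \left(-156\right) 116 = -18096$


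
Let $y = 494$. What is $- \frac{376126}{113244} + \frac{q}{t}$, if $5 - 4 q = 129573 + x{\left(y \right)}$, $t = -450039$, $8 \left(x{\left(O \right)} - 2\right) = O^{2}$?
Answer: $- \frac{36608777721}{11325381448} \approx -3.2325$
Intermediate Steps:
$x{\left(O \right)} = 2 + \frac{O^{2}}{8}$
$q = - \frac{320149}{8}$ ($q = \frac{5}{4} - \frac{129573 + \left(2 + \frac{494^{2}}{8}\right)}{4} = \frac{5}{4} - \frac{129573 + \left(2 + \frac{1}{8} \cdot 244036\right)}{4} = \frac{5}{4} - \frac{129573 + \left(2 + \frac{61009}{2}\right)}{4} = \frac{5}{4} - \frac{129573 + \frac{61013}{2}}{4} = \frac{5}{4} - \frac{320159}{8} = - \frac{320149}{8} \approx -40019.0$)
$- \frac{376126}{113244} + \frac{q}{t} = - \frac{376126}{113244} - \frac{320149}{8 \left(-450039\right)} = \left(-376126\right) \frac{1}{113244} - - \frac{320149}{3600312} = - \frac{188063}{56622} + \frac{320149}{3600312} = - \frac{36608777721}{11325381448}$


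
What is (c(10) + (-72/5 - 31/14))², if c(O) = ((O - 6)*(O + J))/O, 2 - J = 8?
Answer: 1104601/4900 ≈ 225.43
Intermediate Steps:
J = -6 (J = 2 - 1*8 = 2 - 8 = -6)
c(O) = (-6 + O)²/O (c(O) = ((O - 6)*(O - 6))/O = ((-6 + O)*(-6 + O))/O = (-6 + O)²/O)
(c(10) + (-72/5 - 31/14))² = ((-12 + 10 + 36/10) + (-72/5 - 31/14))² = ((-12 + 10 + 36*(⅒)) + (-72*⅕ - 31*1/14))² = ((-12 + 10 + 18/5) + (-72/5 - 31/14))² = (8/5 - 1163/70)² = (-1051/70)² = 1104601/4900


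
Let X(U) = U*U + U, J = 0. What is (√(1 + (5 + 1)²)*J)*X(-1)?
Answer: 0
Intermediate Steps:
X(U) = U + U² (X(U) = U² + U = U + U²)
(√(1 + (5 + 1)²)*J)*X(-1) = (√(1 + (5 + 1)²)*0)*(-(1 - 1)) = (√(1 + 6²)*0)*(-1*0) = (√(1 + 36)*0)*0 = (√37*0)*0 = 0*0 = 0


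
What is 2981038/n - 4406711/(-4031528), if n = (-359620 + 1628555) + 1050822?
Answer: 419634657647/176455949032 ≈ 2.3781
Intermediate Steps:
n = 2319757 (n = 1268935 + 1050822 = 2319757)
2981038/n - 4406711/(-4031528) = 2981038/2319757 - 4406711/(-4031528) = 2981038*(1/2319757) - 4406711*(-1/4031528) = 56246/43769 + 4406711/4031528 = 419634657647/176455949032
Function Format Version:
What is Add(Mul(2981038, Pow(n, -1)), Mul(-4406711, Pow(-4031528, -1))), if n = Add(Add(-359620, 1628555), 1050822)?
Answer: Rational(419634657647, 176455949032) ≈ 2.3781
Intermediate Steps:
n = 2319757 (n = Add(1268935, 1050822) = 2319757)
Add(Mul(2981038, Pow(n, -1)), Mul(-4406711, Pow(-4031528, -1))) = Add(Mul(2981038, Pow(2319757, -1)), Mul(-4406711, Pow(-4031528, -1))) = Add(Mul(2981038, Rational(1, 2319757)), Mul(-4406711, Rational(-1, 4031528))) = Add(Rational(56246, 43769), Rational(4406711, 4031528)) = Rational(419634657647, 176455949032)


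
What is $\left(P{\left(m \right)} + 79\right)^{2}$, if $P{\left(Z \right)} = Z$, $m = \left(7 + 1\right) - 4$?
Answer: $6889$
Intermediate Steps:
$m = 4$ ($m = 8 - 4 = 4$)
$\left(P{\left(m \right)} + 79\right)^{2} = \left(4 + 79\right)^{2} = 83^{2} = 6889$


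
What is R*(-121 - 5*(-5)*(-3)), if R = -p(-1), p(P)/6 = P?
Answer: -1176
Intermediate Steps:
p(P) = 6*P
R = 6 (R = -6*(-1) = -1*(-6) = 6)
R*(-121 - 5*(-5)*(-3)) = 6*(-121 - 5*(-5)*(-3)) = 6*(-121 + 25*(-3)) = 6*(-121 - 75) = 6*(-196) = -1176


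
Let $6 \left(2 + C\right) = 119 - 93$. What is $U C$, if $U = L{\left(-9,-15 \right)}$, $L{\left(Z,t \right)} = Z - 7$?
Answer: $- \frac{112}{3} \approx -37.333$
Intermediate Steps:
$L{\left(Z,t \right)} = -7 + Z$
$C = \frac{7}{3}$ ($C = -2 + \frac{119 - 93}{6} = -2 + \frac{1}{6} \cdot 26 = -2 + \frac{13}{3} = \frac{7}{3} \approx 2.3333$)
$U = -16$ ($U = -7 - 9 = -16$)
$U C = \left(-16\right) \frac{7}{3} = - \frac{112}{3}$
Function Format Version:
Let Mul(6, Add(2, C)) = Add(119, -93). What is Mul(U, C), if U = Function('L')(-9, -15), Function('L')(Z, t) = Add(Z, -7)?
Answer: Rational(-112, 3) ≈ -37.333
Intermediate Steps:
Function('L')(Z, t) = Add(-7, Z)
C = Rational(7, 3) (C = Add(-2, Mul(Rational(1, 6), Add(119, -93))) = Add(-2, Mul(Rational(1, 6), 26)) = Add(-2, Rational(13, 3)) = Rational(7, 3) ≈ 2.3333)
U = -16 (U = Add(-7, -9) = -16)
Mul(U, C) = Mul(-16, Rational(7, 3)) = Rational(-112, 3)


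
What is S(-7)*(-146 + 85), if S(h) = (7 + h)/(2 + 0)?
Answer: 0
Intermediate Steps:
S(h) = 7/2 + h/2 (S(h) = (7 + h)/2 = (7 + h)*(½) = 7/2 + h/2)
S(-7)*(-146 + 85) = (7/2 + (½)*(-7))*(-146 + 85) = (7/2 - 7/2)*(-61) = 0*(-61) = 0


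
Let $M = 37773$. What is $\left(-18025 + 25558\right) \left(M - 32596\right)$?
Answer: $38998341$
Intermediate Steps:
$\left(-18025 + 25558\right) \left(M - 32596\right) = \left(-18025 + 25558\right) \left(37773 - 32596\right) = 7533 \cdot 5177 = 38998341$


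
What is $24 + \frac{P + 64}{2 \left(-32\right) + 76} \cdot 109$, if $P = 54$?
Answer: $\frac{6575}{6} \approx 1095.8$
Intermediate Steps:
$24 + \frac{P + 64}{2 \left(-32\right) + 76} \cdot 109 = 24 + \frac{54 + 64}{2 \left(-32\right) + 76} \cdot 109 = 24 + \frac{118}{-64 + 76} \cdot 109 = 24 + \frac{118}{12} \cdot 109 = 24 + 118 \cdot \frac{1}{12} \cdot 109 = 24 + \frac{59}{6} \cdot 109 = 24 + \frac{6431}{6} = \frac{6575}{6}$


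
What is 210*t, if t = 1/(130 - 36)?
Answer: 105/47 ≈ 2.2340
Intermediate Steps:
t = 1/94 ≈ 0.010638
210*t = 210*(1/94) = 105/47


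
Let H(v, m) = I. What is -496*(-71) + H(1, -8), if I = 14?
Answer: 35230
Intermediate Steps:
H(v, m) = 14
-496*(-71) + H(1, -8) = -496*(-71) + 14 = 35216 + 14 = 35230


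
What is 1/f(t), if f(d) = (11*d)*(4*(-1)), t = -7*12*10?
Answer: 1/36960 ≈ 2.7056e-5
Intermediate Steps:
t = -840 (t = -84*10 = -840)
f(d) = -44*d (f(d) = (11*d)*(-4) = -44*d)
1/f(t) = 1/(-44*(-840)) = 1/36960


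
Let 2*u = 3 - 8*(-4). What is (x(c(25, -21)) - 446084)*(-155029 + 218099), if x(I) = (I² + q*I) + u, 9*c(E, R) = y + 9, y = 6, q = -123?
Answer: -253315514795/9 ≈ -2.8146e+10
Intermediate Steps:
u = 35/2 (u = (3 - 8*(-4))/2 = (3 + 32)/2 = (½)*35 = 35/2 ≈ 17.500)
c(E, R) = 5/3 (c(E, R) = (6 + 9)/9 = (⅑)*15 = 5/3)
x(I) = 35/2 + I² - 123*I (x(I) = (I² - 123*I) + 35/2 = 35/2 + I² - 123*I)
(x(c(25, -21)) - 446084)*(-155029 + 218099) = ((35/2 + (5/3)² - 123*5/3) - 446084)*(-155029 + 218099) = ((35/2 + 25/9 - 205) - 446084)*63070 = (-3325/18 - 446084)*63070 = -8032837/18*63070 = -253315514795/9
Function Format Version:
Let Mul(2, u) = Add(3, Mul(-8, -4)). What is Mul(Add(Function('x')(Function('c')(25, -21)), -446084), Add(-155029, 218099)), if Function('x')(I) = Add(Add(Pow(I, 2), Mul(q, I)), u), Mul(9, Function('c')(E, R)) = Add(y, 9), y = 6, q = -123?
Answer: Rational(-253315514795, 9) ≈ -2.8146e+10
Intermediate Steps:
u = Rational(35, 2) (u = Mul(Rational(1, 2), Add(3, Mul(-8, -4))) = Mul(Rational(1, 2), Add(3, 32)) = Mul(Rational(1, 2), 35) = Rational(35, 2) ≈ 17.500)
Function('c')(E, R) = Rational(5, 3) (Function('c')(E, R) = Mul(Rational(1, 9), Add(6, 9)) = Mul(Rational(1, 9), 15) = Rational(5, 3))
Function('x')(I) = Add(Rational(35, 2), Pow(I, 2), Mul(-123, I)) (Function('x')(I) = Add(Add(Pow(I, 2), Mul(-123, I)), Rational(35, 2)) = Add(Rational(35, 2), Pow(I, 2), Mul(-123, I)))
Mul(Add(Function('x')(Function('c')(25, -21)), -446084), Add(-155029, 218099)) = Mul(Add(Add(Rational(35, 2), Pow(Rational(5, 3), 2), Mul(-123, Rational(5, 3))), -446084), Add(-155029, 218099)) = Mul(Add(Add(Rational(35, 2), Rational(25, 9), -205), -446084), 63070) = Mul(Add(Rational(-3325, 18), -446084), 63070) = Mul(Rational(-8032837, 18), 63070) = Rational(-253315514795, 9)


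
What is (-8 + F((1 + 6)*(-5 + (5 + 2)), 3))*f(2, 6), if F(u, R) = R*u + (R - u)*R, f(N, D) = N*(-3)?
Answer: -6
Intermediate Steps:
f(N, D) = -3*N
F(u, R) = R*u + R*(R - u)
(-8 + F((1 + 6)*(-5 + (5 + 2)), 3))*f(2, 6) = (-8 + 3²)*(-3*2) = (-8 + 9)*(-6) = 1*(-6) = -6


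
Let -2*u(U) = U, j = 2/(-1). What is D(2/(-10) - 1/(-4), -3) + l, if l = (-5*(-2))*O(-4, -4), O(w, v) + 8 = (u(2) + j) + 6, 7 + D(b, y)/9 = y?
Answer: -140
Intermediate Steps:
j = -2 (j = 2*(-1) = -2)
u(U) = -U/2
D(b, y) = -63 + 9*y
O(w, v) = -5 (O(w, v) = -8 + ((-½*2 - 2) + 6) = -8 + ((-1 - 2) + 6) = -8 + (-3 + 6) = -8 + 3 = -5)
l = -50 (l = -5*(-2)*(-5) = 10*(-5) = -50)
D(2/(-10) - 1/(-4), -3) + l = (-63 + 9*(-3)) - 50 = (-63 - 27) - 50 = -90 - 50 = -140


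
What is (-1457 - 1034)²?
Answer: 6205081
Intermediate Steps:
(-1457 - 1034)² = (-2491)² = 6205081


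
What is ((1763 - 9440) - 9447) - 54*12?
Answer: -17772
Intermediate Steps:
((1763 - 9440) - 9447) - 54*12 = (-7677 - 9447) - 648 = -17124 - 648 = -17772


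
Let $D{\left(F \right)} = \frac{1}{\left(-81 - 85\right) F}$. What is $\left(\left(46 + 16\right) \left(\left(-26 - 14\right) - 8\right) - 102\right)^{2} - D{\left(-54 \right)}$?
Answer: $\frac{84925688975}{8964} \approx 9.4741 \cdot 10^{6}$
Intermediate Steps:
$D{\left(F \right)} = - \frac{1}{166 F}$ ($D{\left(F \right)} = \frac{1}{\left(-166\right) F} = - \frac{1}{166 F}$)
$\left(\left(46 + 16\right) \left(\left(-26 - 14\right) - 8\right) - 102\right)^{2} - D{\left(-54 \right)} = \left(\left(46 + 16\right) \left(\left(-26 - 14\right) - 8\right) - 102\right)^{2} - - \frac{1}{166 \left(-54\right)} = \left(62 \left(-40 - 8\right) - 102\right)^{2} - \left(- \frac{1}{166}\right) \left(- \frac{1}{54}\right) = \left(62 \left(-48\right) - 102\right)^{2} - \frac{1}{8964} = \left(-2976 - 102\right)^{2} - \frac{1}{8964} = \left(-3078\right)^{2} - \frac{1}{8964} = 9474084 - \frac{1}{8964} = \frac{84925688975}{8964}$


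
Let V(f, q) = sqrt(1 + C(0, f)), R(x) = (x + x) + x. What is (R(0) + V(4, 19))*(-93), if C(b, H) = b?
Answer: -93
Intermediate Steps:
R(x) = 3*x (R(x) = 2*x + x = 3*x)
V(f, q) = 1 (V(f, q) = sqrt(1 + 0) = sqrt(1) = 1)
(R(0) + V(4, 19))*(-93) = (3*0 + 1)*(-93) = (0 + 1)*(-93) = 1*(-93) = -93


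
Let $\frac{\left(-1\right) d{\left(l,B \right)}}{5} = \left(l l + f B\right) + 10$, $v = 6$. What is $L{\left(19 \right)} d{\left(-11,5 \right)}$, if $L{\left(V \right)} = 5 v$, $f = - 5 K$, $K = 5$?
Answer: $-900$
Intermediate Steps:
$f = -25$ ($f = \left(-5\right) 5 = -25$)
$L{\left(V \right)} = 30$ ($L{\left(V \right)} = 5 \cdot 6 = 30$)
$d{\left(l,B \right)} = -50 - 5 l^{2} + 125 B$ ($d{\left(l,B \right)} = - 5 \left(\left(l l - 25 B\right) + 10\right) = - 5 \left(\left(l^{2} - 25 B\right) + 10\right) = - 5 \left(10 + l^{2} - 25 B\right) = -50 - 5 l^{2} + 125 B$)
$L{\left(19 \right)} d{\left(-11,5 \right)} = 30 \left(-50 - 5 \left(-11\right)^{2} + 125 \cdot 5\right) = 30 \left(-50 - 605 + 625\right) = 30 \left(-30\right) = -900$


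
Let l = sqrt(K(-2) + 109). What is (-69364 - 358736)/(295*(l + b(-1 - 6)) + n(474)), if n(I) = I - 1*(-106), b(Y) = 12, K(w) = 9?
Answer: -11758480/44703 + 841930*sqrt(118)/44703 ≈ -58.448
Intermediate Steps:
l = sqrt(118) (l = sqrt(9 + 109) = sqrt(118) ≈ 10.863)
n(I) = 106 + I (n(I) = I + 106 = 106 + I)
(-69364 - 358736)/(295*(l + b(-1 - 6)) + n(474)) = (-69364 - 358736)/(295*(sqrt(118) + 12) + (106 + 474)) = -428100/(295*(12 + sqrt(118)) + 580) = -428100/((3540 + 295*sqrt(118)) + 580) = -428100/(4120 + 295*sqrt(118))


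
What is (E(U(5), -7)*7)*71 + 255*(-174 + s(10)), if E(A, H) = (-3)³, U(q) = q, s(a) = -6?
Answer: -59319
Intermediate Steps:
E(A, H) = -27
(E(U(5), -7)*7)*71 + 255*(-174 + s(10)) = -27*7*71 + 255*(-174 - 6) = -189*71 + 255*(-180) = -13419 - 45900 = -59319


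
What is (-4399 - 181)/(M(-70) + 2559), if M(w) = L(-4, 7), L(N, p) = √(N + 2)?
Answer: -11720220/6548483 + 4580*I*√2/6548483 ≈ -1.7898 + 0.0009891*I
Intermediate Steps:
L(N, p) = √(2 + N)
M(w) = I*√2 (M(w) = √(2 - 4) = √(-2) = I*√2)
(-4399 - 181)/(M(-70) + 2559) = (-4399 - 181)/(I*√2 + 2559) = -4580/(2559 + I*√2)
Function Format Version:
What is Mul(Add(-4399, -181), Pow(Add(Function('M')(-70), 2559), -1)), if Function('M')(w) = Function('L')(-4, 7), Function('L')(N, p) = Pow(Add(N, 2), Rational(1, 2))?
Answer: Add(Rational(-11720220, 6548483), Mul(Rational(4580, 6548483), I, Pow(2, Rational(1, 2)))) ≈ Add(-1.7898, Mul(0.00098910, I))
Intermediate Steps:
Function('L')(N, p) = Pow(Add(2, N), Rational(1, 2))
Function('M')(w) = Mul(I, Pow(2, Rational(1, 2))) (Function('M')(w) = Pow(Add(2, -4), Rational(1, 2)) = Pow(-2, Rational(1, 2)) = Mul(I, Pow(2, Rational(1, 2))))
Mul(Add(-4399, -181), Pow(Add(Function('M')(-70), 2559), -1)) = Mul(Add(-4399, -181), Pow(Add(Mul(I, Pow(2, Rational(1, 2))), 2559), -1)) = Mul(-4580, Pow(Add(2559, Mul(I, Pow(2, Rational(1, 2)))), -1))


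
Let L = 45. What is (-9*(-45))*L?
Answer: 18225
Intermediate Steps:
(-9*(-45))*L = -9*(-45)*45 = 405*45 = 18225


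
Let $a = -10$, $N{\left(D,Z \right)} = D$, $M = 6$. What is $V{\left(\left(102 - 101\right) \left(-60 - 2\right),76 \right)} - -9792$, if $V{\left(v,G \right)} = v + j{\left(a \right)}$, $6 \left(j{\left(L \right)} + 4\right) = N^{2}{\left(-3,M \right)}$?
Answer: $\frac{19455}{2} \approx 9727.5$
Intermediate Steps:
$j{\left(L \right)} = - \frac{5}{2}$ ($j{\left(L \right)} = -4 + \frac{\left(-3\right)^{2}}{6} = -4 + \frac{1}{6} \cdot 9 = -4 + \frac{3}{2} = - \frac{5}{2}$)
$V{\left(v,G \right)} = - \frac{5}{2} + v$ ($V{\left(v,G \right)} = v - \frac{5}{2} = - \frac{5}{2} + v$)
$V{\left(\left(102 - 101\right) \left(-60 - 2\right),76 \right)} - -9792 = \left(- \frac{5}{2} + \left(102 - 101\right) \left(-60 - 2\right)\right) - -9792 = \left(- \frac{5}{2} + 1 \left(-62\right)\right) + 9792 = \left(- \frac{5}{2} - 62\right) + 9792 = - \frac{129}{2} + 9792 = \frac{19455}{2}$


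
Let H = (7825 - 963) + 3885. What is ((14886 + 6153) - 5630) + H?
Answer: 26156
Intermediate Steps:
H = 10747 (H = 6862 + 3885 = 10747)
((14886 + 6153) - 5630) + H = ((14886 + 6153) - 5630) + 10747 = (21039 - 5630) + 10747 = 15409 + 10747 = 26156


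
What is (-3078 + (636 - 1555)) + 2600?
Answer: -1397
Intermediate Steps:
(-3078 + (636 - 1555)) + 2600 = (-3078 - 919) + 2600 = -3997 + 2600 = -1397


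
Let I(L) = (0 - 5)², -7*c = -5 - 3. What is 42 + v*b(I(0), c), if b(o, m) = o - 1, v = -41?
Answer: -942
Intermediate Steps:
c = 8/7 (c = -(-5 - 3)/7 = -⅐*(-8) = 8/7 ≈ 1.1429)
I(L) = 25 (I(L) = (-5)² = 25)
b(o, m) = -1 + o
42 + v*b(I(0), c) = 42 - 41*(-1 + 25) = 42 - 41*24 = 42 - 984 = -942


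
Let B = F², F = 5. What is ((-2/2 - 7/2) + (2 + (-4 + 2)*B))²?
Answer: 11025/4 ≈ 2756.3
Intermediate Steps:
B = 25 (B = 5² = 25)
((-2/2 - 7/2) + (2 + (-4 + 2)*B))² = ((-2/2 - 7/2) + (2 + (-4 + 2)*25))² = ((-2*½ - 7*½) + (2 - 2*25))² = ((-1 - 7/2) + (2 - 50))² = (-9/2 - 48)² = (-105/2)² = 11025/4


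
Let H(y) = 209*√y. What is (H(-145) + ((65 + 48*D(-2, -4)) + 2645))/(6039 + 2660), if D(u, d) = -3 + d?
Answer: 2374/8699 + 209*I*√145/8699 ≈ 0.2729 + 0.28931*I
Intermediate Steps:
(H(-145) + ((65 + 48*D(-2, -4)) + 2645))/(6039 + 2660) = (209*√(-145) + ((65 + 48*(-3 - 4)) + 2645))/(6039 + 2660) = (209*(I*√145) + ((65 + 48*(-7)) + 2645))/8699 = (209*I*√145 + ((65 - 336) + 2645))*(1/8699) = (209*I*√145 + (-271 + 2645))*(1/8699) = (209*I*√145 + 2374)*(1/8699) = (2374 + 209*I*√145)*(1/8699) = 2374/8699 + 209*I*√145/8699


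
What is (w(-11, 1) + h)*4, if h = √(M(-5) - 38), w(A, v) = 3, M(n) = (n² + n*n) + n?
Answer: 12 + 4*√7 ≈ 22.583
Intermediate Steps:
M(n) = n + 2*n² (M(n) = (n² + n²) + n = 2*n² + n = n + 2*n²)
h = √7 (h = √(-5*(1 + 2*(-5)) - 38) = √(-5*(1 - 10) - 38) = √(-5*(-9) - 38) = √(45 - 38) = √7 ≈ 2.6458)
(w(-11, 1) + h)*4 = (3 + √7)*4 = 12 + 4*√7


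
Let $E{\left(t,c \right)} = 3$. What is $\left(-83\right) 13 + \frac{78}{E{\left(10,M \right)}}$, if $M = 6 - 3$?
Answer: $-1053$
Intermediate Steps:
$M = 3$ ($M = 6 - 3 = 3$)
$\left(-83\right) 13 + \frac{78}{E{\left(10,M \right)}} = \left(-83\right) 13 + \frac{78}{3} = -1079 + 78 \cdot \frac{1}{3} = -1079 + 26 = -1053$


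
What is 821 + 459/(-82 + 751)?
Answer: 183236/223 ≈ 821.69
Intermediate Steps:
821 + 459/(-82 + 751) = 821 + 459/669 = 821 + (1/669)*459 = 821 + 153/223 = 183236/223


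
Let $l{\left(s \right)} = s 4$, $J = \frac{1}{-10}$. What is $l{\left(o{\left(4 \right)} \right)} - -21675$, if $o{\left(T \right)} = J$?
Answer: $\frac{108373}{5} \approx 21675.0$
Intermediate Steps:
$J = - \frac{1}{10} \approx -0.1$
$o{\left(T \right)} = - \frac{1}{10}$
$l{\left(s \right)} = 4 s$
$l{\left(o{\left(4 \right)} \right)} - -21675 = 4 \left(- \frac{1}{10}\right) - -21675 = - \frac{2}{5} + 21675 = \frac{108373}{5}$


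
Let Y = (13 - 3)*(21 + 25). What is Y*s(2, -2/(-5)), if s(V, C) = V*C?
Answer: 368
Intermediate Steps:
s(V, C) = C*V
Y = 460 (Y = 10*46 = 460)
Y*s(2, -2/(-5)) = 460*(-2/(-5)*2) = 460*(-2*(-⅕)*2) = 460*((⅖)*2) = 460*(⅘) = 368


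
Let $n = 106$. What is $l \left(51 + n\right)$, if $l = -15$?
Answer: $-2355$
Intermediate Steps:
$l \left(51 + n\right) = - 15 \left(51 + 106\right) = \left(-15\right) 157 = -2355$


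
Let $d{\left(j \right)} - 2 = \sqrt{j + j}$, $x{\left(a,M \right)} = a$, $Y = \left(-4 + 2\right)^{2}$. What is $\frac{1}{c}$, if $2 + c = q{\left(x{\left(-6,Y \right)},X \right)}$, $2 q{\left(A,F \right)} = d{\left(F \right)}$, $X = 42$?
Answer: $\frac{1}{20} + \frac{\sqrt{21}}{20} \approx 0.27913$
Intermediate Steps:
$Y = 4$ ($Y = \left(-2\right)^{2} = 4$)
$d{\left(j \right)} = 2 + \sqrt{2} \sqrt{j}$ ($d{\left(j \right)} = 2 + \sqrt{j + j} = 2 + \sqrt{2 j} = 2 + \sqrt{2} \sqrt{j}$)
$q{\left(A,F \right)} = 1 + \frac{\sqrt{2} \sqrt{F}}{2}$ ($q{\left(A,F \right)} = \frac{2 + \sqrt{2} \sqrt{F}}{2} = 1 + \frac{\sqrt{2} \sqrt{F}}{2}$)
$c = -1 + \sqrt{21}$ ($c = -2 + \left(1 + \frac{\sqrt{2} \sqrt{42}}{2}\right) = -2 + \left(1 + \sqrt{21}\right) = -1 + \sqrt{21} \approx 3.5826$)
$\frac{1}{c} = \frac{1}{-1 + \sqrt{21}}$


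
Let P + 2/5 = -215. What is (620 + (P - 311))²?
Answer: 219024/25 ≈ 8761.0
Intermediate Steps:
P = -1077/5 (P = -⅖ - 215 = -1077/5 ≈ -215.40)
(620 + (P - 311))² = (620 + (-1077/5 - 311))² = (620 - 2632/5)² = (468/5)² = 219024/25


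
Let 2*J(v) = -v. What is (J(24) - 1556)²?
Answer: 2458624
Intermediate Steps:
J(v) = -v/2 (J(v) = (-v)/2 = -v/2)
(J(24) - 1556)² = (-½*24 - 1556)² = (-12 - 1556)² = (-1568)² = 2458624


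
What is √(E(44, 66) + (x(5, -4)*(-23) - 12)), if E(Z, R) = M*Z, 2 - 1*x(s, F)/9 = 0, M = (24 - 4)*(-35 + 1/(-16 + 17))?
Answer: I*√30346 ≈ 174.2*I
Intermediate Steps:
M = -680 (M = 20*(-35 + 1/1) = 20*(-35 + 1) = 20*(-34) = -680)
x(s, F) = 18 (x(s, F) = 18 - 9*0 = 18 + 0 = 18)
E(Z, R) = -680*Z
√(E(44, 66) + (x(5, -4)*(-23) - 12)) = √(-680*44 + (18*(-23) - 12)) = √(-29920 + (-414 - 12)) = √(-29920 - 426) = √(-30346) = I*√30346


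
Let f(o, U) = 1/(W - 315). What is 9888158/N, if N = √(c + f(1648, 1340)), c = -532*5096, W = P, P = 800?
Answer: -9888158*I*√637711910715/1314869919 ≈ -6005.4*I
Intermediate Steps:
W = 800
f(o, U) = 1/485 (f(o, U) = 1/(800 - 315) = 1/485)
c = -2711072
N = I*√637711910715/485 (N = √(-2711072 + 1/485) = √(-1314869919/485) = I*√637711910715/485 ≈ 1646.5*I)
9888158/N = 9888158/((I*√637711910715/485)) = 9888158*(-I*√637711910715/1314869919) = -9888158*I*√637711910715/1314869919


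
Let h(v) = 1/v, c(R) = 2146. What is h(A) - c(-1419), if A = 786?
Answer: -1686755/786 ≈ -2146.0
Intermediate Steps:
h(A) - c(-1419) = 1/786 - 1*2146 = 1/786 - 2146 = -1686755/786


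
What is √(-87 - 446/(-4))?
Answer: 7*√2/2 ≈ 4.9497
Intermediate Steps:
√(-87 - 446/(-4)) = √(-87 - 446*(-¼)) = √(-87 + 223/2) = √(49/2) = 7*√2/2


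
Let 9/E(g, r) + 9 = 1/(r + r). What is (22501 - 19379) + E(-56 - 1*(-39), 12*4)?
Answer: 2693422/863 ≈ 3121.0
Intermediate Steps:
E(g, r) = 9/(-9 + 1/(2*r)) (E(g, r) = 9/(-9 + 1/(r + r)) = 9/(-9 + 1/(2*r)))
(22501 - 19379) + E(-56 - 1*(-39), 12*4) = (22501 - 19379) - 18*12*4/(-1 + 18*(12*4)) = 3122 - 18*48/(-1 + 18*48) = 3122 - 18*48/(-1 + 864) = 3122 - 18*48/863 = 3122 - 18*48*1/863 = 3122 - 864/863 = 2693422/863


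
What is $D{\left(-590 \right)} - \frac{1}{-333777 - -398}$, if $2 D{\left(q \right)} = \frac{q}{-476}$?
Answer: $\frac{98347281}{158688404} \approx 0.61975$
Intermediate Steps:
$D{\left(q \right)} = - \frac{q}{952}$ ($D{\left(q \right)} = \frac{q \frac{1}{-476}}{2} = \frac{q \left(- \frac{1}{476}\right)}{2} = \frac{\left(- \frac{1}{476}\right) q}{2} = - \frac{q}{952}$)
$D{\left(-590 \right)} - \frac{1}{-333777 - -398} = \left(- \frac{1}{952}\right) \left(-590\right) - \frac{1}{-333777 - -398} = \frac{295}{476} - \frac{1}{-333777 + \left(-116 + 514\right)} = \frac{295}{476} - \frac{1}{-333777 + 398} = \frac{295}{476} - \frac{1}{-333379} = \frac{295}{476} - - \frac{1}{333379} = \frac{295}{476} + \frac{1}{333379} = \frac{98347281}{158688404}$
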